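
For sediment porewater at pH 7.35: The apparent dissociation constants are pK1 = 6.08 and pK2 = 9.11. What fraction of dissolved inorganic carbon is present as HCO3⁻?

α₁ = 1 / (1 + [H⁺]/K1 + K2/[H⁺]) = 1 / (1 + 10^-1.27 + 10^-1.76)
   = 1 / (1 + 0.053703 + 0.017378) = 1/1.0711 = 0.9336

α₁ = 0.934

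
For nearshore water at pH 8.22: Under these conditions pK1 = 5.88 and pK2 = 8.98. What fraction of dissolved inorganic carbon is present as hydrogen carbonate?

α₁ = 0.849

α₁ = 1 / (1 + [H⁺]/K1 + K2/[H⁺]) = 1 / (1 + 10^-2.34 + 10^-0.76)
   = 1 / (1 + 0.0045709 + 0.17378) = 1/1.1784 = 0.8486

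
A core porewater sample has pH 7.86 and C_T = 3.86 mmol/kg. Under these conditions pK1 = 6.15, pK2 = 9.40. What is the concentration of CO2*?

[CO2*] = 0.0718 mmol/kg

α₀ = 1 / (1 + K1/[H⁺] + K1K2/[H⁺]²) = 1 / (1 + 10^+1.71 + 10^+0.17)
   = 1 / (1 + 51.286 + 1.4791) = 1/53.765 = 0.01860
[CO2*] = α₀ × DIC = 0.01860 × 3.86 = 0.0718 mmol/kg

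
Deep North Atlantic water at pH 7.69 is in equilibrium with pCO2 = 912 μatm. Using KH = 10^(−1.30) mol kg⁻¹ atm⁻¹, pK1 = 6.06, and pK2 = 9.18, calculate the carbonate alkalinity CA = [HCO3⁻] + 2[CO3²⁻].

[CO2*] = KH · pCO2 = 10^(−1.30) × 912×10^-6 = 4.571×10^-5 mol/kg
α₀ = 1/(1 + K1/[H⁺] + K1K2/[H⁺]²) = 1/(1 + 10^+1.63 + 10^+0.14) = 0.02220
DIC = [CO2*]/α₀ = 4.571×10^-5 / 0.02220 = 2.059 mmol/kg
CA = (α₁ + 2α₂)·DIC = (0.9471 + 2×0.03065) × 2.059 = 2.08 mmol/kg

CA = 2.08 mmol/kg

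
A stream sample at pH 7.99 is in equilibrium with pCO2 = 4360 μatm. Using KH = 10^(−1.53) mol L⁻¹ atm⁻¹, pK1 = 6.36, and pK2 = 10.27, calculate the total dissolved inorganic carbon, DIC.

[CO2*] = KH · pCO2 = 10^(−1.53) × 4360×10^-6 = 1.287×10^-4 mol/L
α₀ = 1/(1 + K1/[H⁺] + K1K2/[H⁺]²) = 1/(1 + 10^+1.63 + 10^-0.65) = 0.02279
DIC = [CO2*]/α₀ = 1.287×10^-4 / 0.02279 = 5.65 mmol/L

DIC = 5.65 mmol/L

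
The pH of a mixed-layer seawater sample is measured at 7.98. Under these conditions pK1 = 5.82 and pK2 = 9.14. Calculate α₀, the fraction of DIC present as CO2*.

α₀ = 0.00643

α₀ = 1 / (1 + K1/[H⁺] + K1K2/[H⁺]²) = 1 / (1 + 10^+2.16 + 10^+1.00)
   = 1 / (1 + 144.54 + 10.000) = 1/155.54 = 0.006429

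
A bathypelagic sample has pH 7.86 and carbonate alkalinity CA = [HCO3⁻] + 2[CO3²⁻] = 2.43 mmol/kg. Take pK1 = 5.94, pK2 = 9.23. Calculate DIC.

CA = [HCO3⁻] + 2[CO3²⁻] = (α₁ + 2α₂)·DIC
At pH 7.86: [H⁺]/K1 = 10^-1.92 = 0.012023, K2/[H⁺] = 10^-1.37 = 0.042658
α₁ = 1/(1 + 0.012023 + 0.042658) = 1/1.0547 = 0.9482; α₂ = α₁·K2/[H⁺] = 0.04045
α₁ + 2α₂ = 1.0290
DIC = CA / (α₁ + 2α₂) = 2.43 / 1.0290 = 2.36 mmol/kg

DIC = 2.36 mmol/kg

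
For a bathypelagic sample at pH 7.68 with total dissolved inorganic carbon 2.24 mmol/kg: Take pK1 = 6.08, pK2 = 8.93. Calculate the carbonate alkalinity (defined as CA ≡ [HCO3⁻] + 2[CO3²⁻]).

CA = [HCO3⁻] + 2[CO3²⁻] = (α₁ + 2α₂)·DIC
At pH 7.68: [H⁺]/K1 = 10^-1.60 = 0.025119, K2/[H⁺] = 10^-1.25 = 0.056234
α₁ = 1/(1 + 0.025119 + 0.056234) = 1/1.0814 = 0.9248; α₂ = α₁·K2/[H⁺] = 0.05200
α₁ + 2α₂ = 1.0288
CA = 1.0288 × 2.24 = 2.30 mmol/kg

CA = 2.30 mmol/kg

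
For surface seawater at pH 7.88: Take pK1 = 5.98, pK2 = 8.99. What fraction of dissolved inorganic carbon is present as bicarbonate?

α₁ = 1 / (1 + [H⁺]/K1 + K2/[H⁺]) = 1 / (1 + 10^-1.90 + 10^-1.11)
   = 1 / (1 + 0.012589 + 0.077625) = 1/1.0902 = 0.9173

α₁ = 0.917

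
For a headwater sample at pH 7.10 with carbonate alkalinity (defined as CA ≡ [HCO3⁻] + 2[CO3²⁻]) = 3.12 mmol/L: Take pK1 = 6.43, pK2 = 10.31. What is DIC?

CA = [HCO3⁻] + 2[CO3²⁻] = (α₁ + 2α₂)·DIC
At pH 7.10: [H⁺]/K1 = 10^-0.67 = 0.21380, K2/[H⁺] = 10^-3.21 = 0.00061660
α₁ = 1/(1 + 0.21380 + 0.00061660) = 1/1.2144 = 0.8234; α₂ = α₁·K2/[H⁺] = 0.0005077
α₁ + 2α₂ = 0.8245
DIC = CA / (α₁ + 2α₂) = 3.12 / 0.8245 = 3.78 mmol/L

DIC = 3.78 mmol/L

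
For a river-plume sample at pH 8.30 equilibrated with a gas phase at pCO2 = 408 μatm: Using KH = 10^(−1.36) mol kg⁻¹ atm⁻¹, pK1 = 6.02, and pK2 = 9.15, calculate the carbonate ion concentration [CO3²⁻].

[CO2*] = KH · pCO2 = 10^(−1.36) × 408×10^-6 = 1.781×10^-5 mol/kg
α₀ = 1/(1 + K1/[H⁺] + K1K2/[H⁺]²) = 1/(1 + 10^+2.28 + 10^+1.43) = 0.004577
DIC = [CO2*]/α₀ = 1.781×10^-5 / 0.004577 = 3.891 mmol/kg
[CO3²⁻] = α₂·DIC; α₂ = 0.1232, so [CO3²⁻] = 0.1232 × 3.891 = 0.479 mmol/kg

[CO3²⁻] = 0.479 mmol/kg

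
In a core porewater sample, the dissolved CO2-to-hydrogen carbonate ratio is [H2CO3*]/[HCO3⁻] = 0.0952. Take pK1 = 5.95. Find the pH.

From K1 = [H⁺][HCO3⁻]/[H2CO3*]:  pH = pK1 − log₁₀([H2CO3*]/[HCO3⁻])
log₁₀(0.0952) = -1.021
pH = 5.95 − (-1.021) = 6.97

pH = 6.97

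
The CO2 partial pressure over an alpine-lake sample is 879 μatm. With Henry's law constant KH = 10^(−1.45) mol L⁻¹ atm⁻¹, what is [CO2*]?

KH = 10^(−1.45) = 3.548×10^-2 mol L⁻¹ atm⁻¹
[CO2*] = KH · pCO2 = 3.548×10^-2 × 879×10^-6 atm = 3.12×10^-5 mol/L

[CO2*] = 31.2 μmol/L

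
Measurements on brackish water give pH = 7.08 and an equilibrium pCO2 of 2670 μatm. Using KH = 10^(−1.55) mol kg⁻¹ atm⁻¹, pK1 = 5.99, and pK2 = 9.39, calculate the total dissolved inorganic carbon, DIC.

DIC = 1.01 mmol/kg

[CO2*] = KH · pCO2 = 10^(−1.55) × 2670×10^-6 = 7.525×10^-5 mol/kg
α₀ = 1/(1 + K1/[H⁺] + K1K2/[H⁺]²) = 1/(1 + 10^+1.09 + 10^-1.22) = 0.07483
DIC = [CO2*]/α₀ = 7.525×10^-5 / 0.07483 = 1.01 mmol/kg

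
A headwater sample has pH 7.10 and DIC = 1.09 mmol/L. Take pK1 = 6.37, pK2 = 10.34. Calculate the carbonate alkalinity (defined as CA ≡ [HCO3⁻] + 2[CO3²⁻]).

CA = 0.920 mmol/L

CA = [HCO3⁻] + 2[CO3²⁻] = (α₁ + 2α₂)·DIC
At pH 7.10: [H⁺]/K1 = 10^-0.73 = 0.18621, K2/[H⁺] = 10^-3.24 = 0.00057544
α₁ = 1/(1 + 0.18621 + 0.00057544) = 1/1.1868 = 0.8426; α₂ = α₁·K2/[H⁺] = 0.0004849
α₁ + 2α₂ = 0.8436
CA = 0.8436 × 1.09 = 0.920 mmol/L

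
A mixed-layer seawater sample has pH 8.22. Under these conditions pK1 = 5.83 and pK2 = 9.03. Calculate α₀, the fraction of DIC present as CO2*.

α₀ = 1 / (1 + K1/[H⁺] + K1K2/[H⁺]²) = 1 / (1 + 10^+2.39 + 10^+1.58)
   = 1 / (1 + 245.47 + 38.019) = 1/284.49 = 0.003515

α₀ = 0.00352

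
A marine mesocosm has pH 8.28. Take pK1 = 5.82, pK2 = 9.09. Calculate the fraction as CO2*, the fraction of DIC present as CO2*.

α₀ = 0.00299

α₀ = 1 / (1 + K1/[H⁺] + K1K2/[H⁺]²) = 1 / (1 + 10^+2.46 + 10^+1.65)
   = 1 / (1 + 288.40 + 44.668) = 1/334.07 = 0.002993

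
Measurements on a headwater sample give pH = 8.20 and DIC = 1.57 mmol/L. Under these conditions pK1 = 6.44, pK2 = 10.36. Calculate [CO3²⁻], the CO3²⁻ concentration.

[CO3²⁻] = 10.6 μmol/L

α₂ = 1 / (1 + [H⁺]/K2 + [H⁺]²/(K1K2)) = 1 / (1 + 10^+2.16 + 10^+0.40)
   = 1 / (1 + 144.54 + 2.5119) = 1/148.06 = 0.006754
[CO3²⁻] = α₂ × DIC = 0.006754 × 1.57 = 0.0106 mmol/L = 10.6 μmol/L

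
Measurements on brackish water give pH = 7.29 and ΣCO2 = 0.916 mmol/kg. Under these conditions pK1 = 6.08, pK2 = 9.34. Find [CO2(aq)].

α₀ = 1 / (1 + K1/[H⁺] + K1K2/[H⁺]²) = 1 / (1 + 10^+1.21 + 10^-0.84)
   = 1 / (1 + 16.218 + 0.14454) = 1/17.363 = 0.05759
[CO2*] = α₀ × DIC = 0.05759 × 0.916 = 0.0528 mmol/kg

[CO2*] = 0.0528 mmol/kg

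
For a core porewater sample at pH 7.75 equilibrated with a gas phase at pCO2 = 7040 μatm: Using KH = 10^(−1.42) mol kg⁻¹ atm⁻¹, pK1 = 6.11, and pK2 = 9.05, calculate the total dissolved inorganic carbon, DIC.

[CO2*] = KH · pCO2 = 10^(−1.42) × 7040×10^-6 = 2.677×10^-4 mol/kg
α₀ = 1/(1 + K1/[H⁺] + K1K2/[H⁺]²) = 1/(1 + 10^+1.64 + 10^+0.34) = 0.02135
DIC = [CO2*]/α₀ = 2.677×10^-4 / 0.02135 = 12.5 mmol/kg

DIC = 12.5 mmol/kg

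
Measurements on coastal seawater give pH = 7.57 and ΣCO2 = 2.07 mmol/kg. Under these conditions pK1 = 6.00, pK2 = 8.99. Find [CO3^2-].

α₂ = 1 / (1 + [H⁺]/K2 + [H⁺]²/(K1K2)) = 1 / (1 + 10^+1.42 + 10^-0.15)
   = 1 / (1 + 26.303 + 0.70795) = 1/28.011 = 0.03570
[CO3²⁻] = α₂ × DIC = 0.03570 × 2.07 = 0.0739 mmol/kg

[CO3²⁻] = 0.0739 mmol/kg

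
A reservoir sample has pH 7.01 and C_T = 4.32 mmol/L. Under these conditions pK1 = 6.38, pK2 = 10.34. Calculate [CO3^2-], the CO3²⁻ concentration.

α₂ = 1 / (1 + [H⁺]/K2 + [H⁺]²/(K1K2)) = 1 / (1 + 10^+3.33 + 10^+2.70)
   = 1 / (1 + 2138.0 + 501.19) = 1/2640.1 = 0.0003788
[CO3²⁻] = α₂ × DIC = 0.0003788 × 4.32 = 0.00164 mmol/L = 1.64 μmol/L

[CO3²⁻] = 1.64 μmol/L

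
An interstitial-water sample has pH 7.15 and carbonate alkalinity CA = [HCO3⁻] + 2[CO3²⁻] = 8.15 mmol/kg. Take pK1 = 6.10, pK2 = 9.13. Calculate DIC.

DIC = 8.78 mmol/kg

CA = [HCO3⁻] + 2[CO3²⁻] = (α₁ + 2α₂)·DIC
At pH 7.15: [H⁺]/K1 = 10^-1.05 = 0.089125, K2/[H⁺] = 10^-1.98 = 0.010471
α₁ = 1/(1 + 0.089125 + 0.010471) = 1/1.0996 = 0.9094; α₂ = α₁·K2/[H⁺] = 0.009523
α₁ + 2α₂ = 0.9285
DIC = CA / (α₁ + 2α₂) = 8.15 / 0.9285 = 8.78 mmol/kg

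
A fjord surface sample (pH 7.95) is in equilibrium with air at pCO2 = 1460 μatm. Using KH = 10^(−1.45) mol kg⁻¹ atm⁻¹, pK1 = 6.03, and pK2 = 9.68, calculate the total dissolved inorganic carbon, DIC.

[CO2*] = KH · pCO2 = 10^(−1.45) × 1460×10^-6 = 5.180×10^-5 mol/kg
α₀ = 1/(1 + K1/[H⁺] + K1K2/[H⁺]²) = 1/(1 + 10^+1.92 + 10^+0.19) = 0.01167
DIC = [CO2*]/α₀ = 5.180×10^-5 / 0.01167 = 4.44 mmol/kg

DIC = 4.44 mmol/kg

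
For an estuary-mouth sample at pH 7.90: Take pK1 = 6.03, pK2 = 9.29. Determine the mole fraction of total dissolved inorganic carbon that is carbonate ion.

α₂ = 0.0386

α₂ = 1 / (1 + [H⁺]/K2 + [H⁺]²/(K1K2)) = 1 / (1 + 10^+1.39 + 10^-0.48)
   = 1 / (1 + 24.547 + 0.33113) = 1/25.878 = 0.03864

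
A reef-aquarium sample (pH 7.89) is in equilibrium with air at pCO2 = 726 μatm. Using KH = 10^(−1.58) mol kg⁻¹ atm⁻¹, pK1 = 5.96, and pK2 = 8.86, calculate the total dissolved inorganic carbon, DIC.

[CO2*] = KH · pCO2 = 10^(−1.58) × 726×10^-6 = 1.910×10^-5 mol/kg
α₀ = 1/(1 + K1/[H⁺] + K1K2/[H⁺]²) = 1/(1 + 10^+1.93 + 10^+0.96) = 0.01050
DIC = [CO2*]/α₀ = 1.910×10^-5 / 0.01050 = 1.82 mmol/kg

DIC = 1.82 mmol/kg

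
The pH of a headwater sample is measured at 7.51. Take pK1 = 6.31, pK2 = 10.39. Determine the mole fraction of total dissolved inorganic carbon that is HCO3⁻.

α₁ = 1 / (1 + [H⁺]/K1 + K2/[H⁺]) = 1 / (1 + 10^-1.20 + 10^-2.88)
   = 1 / (1 + 0.063096 + 0.0013183) = 1/1.0644 = 0.9395

α₁ = 0.939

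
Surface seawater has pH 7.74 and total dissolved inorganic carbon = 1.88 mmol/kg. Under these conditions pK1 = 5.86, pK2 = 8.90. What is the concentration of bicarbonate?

α₁ = 1 / (1 + [H⁺]/K1 + K2/[H⁺]) = 1 / (1 + 10^-1.88 + 10^-1.16)
   = 1 / (1 + 0.013183 + 0.069183) = 1/1.0824 = 0.9239
[HCO3⁻] = α₁ × DIC = 0.9239 × 1.88 = 1.74 mmol/kg

[HCO3⁻] = 1.74 mmol/kg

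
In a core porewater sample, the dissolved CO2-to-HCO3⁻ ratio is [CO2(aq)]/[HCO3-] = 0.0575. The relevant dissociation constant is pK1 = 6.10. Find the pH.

pH = 7.34

From K1 = [H⁺][HCO3-]/[CO2(aq)]:  pH = pK1 − log₁₀([CO2(aq)]/[HCO3-])
log₁₀(0.0575) = -1.240
pH = 6.10 − (-1.240) = 7.34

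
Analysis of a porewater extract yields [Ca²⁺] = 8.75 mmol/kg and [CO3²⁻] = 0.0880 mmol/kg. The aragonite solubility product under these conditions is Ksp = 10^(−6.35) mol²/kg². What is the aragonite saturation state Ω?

Ksp = 10^(−6.35) = 4.467×10^-7
Ω = [Ca²⁺][CO3²⁻]/Ksp = (8.75×10^-3)(0.0880×10^-3) / 4.467×10^-7 = 1.72

Ω = 1.72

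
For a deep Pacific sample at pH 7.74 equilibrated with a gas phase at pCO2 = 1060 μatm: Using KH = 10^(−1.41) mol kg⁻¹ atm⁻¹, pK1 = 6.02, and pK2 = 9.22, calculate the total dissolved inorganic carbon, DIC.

[CO2*] = KH · pCO2 = 10^(−1.41) × 1060×10^-6 = 4.124×10^-5 mol/kg
α₀ = 1/(1 + K1/[H⁺] + K1K2/[H⁺]²) = 1/(1 + 10^+1.72 + 10^+0.24) = 0.01811
DIC = [CO2*]/α₀ = 4.124×10^-5 / 0.01811 = 2.28 mmol/kg

DIC = 2.28 mmol/kg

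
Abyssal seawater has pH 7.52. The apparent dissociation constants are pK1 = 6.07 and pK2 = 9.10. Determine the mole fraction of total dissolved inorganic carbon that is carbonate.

α₂ = 0.0248

α₂ = 1 / (1 + [H⁺]/K2 + [H⁺]²/(K1K2)) = 1 / (1 + 10^+1.58 + 10^+0.13)
   = 1 / (1 + 38.019 + 1.3490) = 1/40.368 = 0.02477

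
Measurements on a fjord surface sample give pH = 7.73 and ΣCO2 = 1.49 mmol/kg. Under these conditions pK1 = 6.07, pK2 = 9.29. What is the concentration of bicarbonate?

α₁ = 1 / (1 + [H⁺]/K1 + K2/[H⁺]) = 1 / (1 + 10^-1.66 + 10^-1.56)
   = 1 / (1 + 0.021878 + 0.027542) = 1/1.0494 = 0.9529
[HCO3⁻] = α₁ × DIC = 0.9529 × 1.49 = 1.42 mmol/kg

[HCO3⁻] = 1.42 mmol/kg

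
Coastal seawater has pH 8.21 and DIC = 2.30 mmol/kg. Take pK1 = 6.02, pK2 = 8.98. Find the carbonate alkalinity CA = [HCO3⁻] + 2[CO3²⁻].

CA = 2.62 mmol/kg

CA = [HCO3⁻] + 2[CO3²⁻] = (α₁ + 2α₂)·DIC
At pH 8.21: [H⁺]/K1 = 10^-2.19 = 0.0064565, K2/[H⁺] = 10^-0.77 = 0.16982
α₁ = 1/(1 + 0.0064565 + 0.16982) = 1/1.1763 = 0.8501; α₂ = α₁·K2/[H⁺] = 0.1444
α₁ + 2α₂ = 1.1389
CA = 1.1389 × 2.30 = 2.62 mmol/kg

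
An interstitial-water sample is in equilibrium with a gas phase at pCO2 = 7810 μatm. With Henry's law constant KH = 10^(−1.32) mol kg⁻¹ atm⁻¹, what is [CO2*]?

[CO2*] = 374 μmol/kg

KH = 10^(−1.32) = 4.786×10^-2 mol kg⁻¹ atm⁻¹
[CO2*] = KH · pCO2 = 4.786×10^-2 × 7810×10^-6 atm = 3.74×10^-4 mol/kg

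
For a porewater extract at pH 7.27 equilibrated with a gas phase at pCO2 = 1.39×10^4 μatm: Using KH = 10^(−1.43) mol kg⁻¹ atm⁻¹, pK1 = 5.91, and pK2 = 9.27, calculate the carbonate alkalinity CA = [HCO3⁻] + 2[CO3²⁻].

CA = 12.1 mmol/kg

[CO2*] = KH · pCO2 = 10^(−1.43) × 1.39×10^4×10^-6 = 5.164×10^-4 mol/kg
α₀ = 1/(1 + K1/[H⁺] + K1K2/[H⁺]²) = 1/(1 + 10^+1.36 + 10^-0.64) = 0.04143
DIC = [CO2*]/α₀ = 5.164×10^-4 / 0.04143 = 12.47 mmol/kg
CA = (α₁ + 2α₂)·DIC = (0.9491 + 2×0.009491) × 12.47 = 12.1 mmol/kg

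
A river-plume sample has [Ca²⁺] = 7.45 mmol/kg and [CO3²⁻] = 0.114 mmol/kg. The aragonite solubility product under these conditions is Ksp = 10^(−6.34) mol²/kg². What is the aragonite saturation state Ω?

Ω = 1.86

Ksp = 10^(−6.34) = 4.571×10^-7
Ω = [Ca²⁺][CO3²⁻]/Ksp = (7.45×10^-3)(0.114×10^-3) / 4.571×10^-7 = 1.86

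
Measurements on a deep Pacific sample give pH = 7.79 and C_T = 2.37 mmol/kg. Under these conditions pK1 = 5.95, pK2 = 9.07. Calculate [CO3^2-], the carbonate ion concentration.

α₂ = 1 / (1 + [H⁺]/K2 + [H⁺]²/(K1K2)) = 1 / (1 + 10^+1.28 + 10^-0.56)
   = 1 / (1 + 19.055 + 0.27542) = 1/20.330 = 0.04919
[CO3²⁻] = α₂ × DIC = 0.04919 × 2.37 = 0.117 mmol/kg

[CO3²⁻] = 0.117 mmol/kg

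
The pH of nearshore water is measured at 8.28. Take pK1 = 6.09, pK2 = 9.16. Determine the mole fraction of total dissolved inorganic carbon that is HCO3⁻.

α₁ = 0.879

α₁ = 1 / (1 + [H⁺]/K1 + K2/[H⁺]) = 1 / (1 + 10^-2.19 + 10^-0.88)
   = 1 / (1 + 0.0064565 + 0.13183) = 1/1.1383 = 0.8785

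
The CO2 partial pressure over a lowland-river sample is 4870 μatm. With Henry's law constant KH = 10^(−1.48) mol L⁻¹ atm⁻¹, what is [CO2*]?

[CO2*] = 161 μmol/L

KH = 10^(−1.48) = 3.311×10^-2 mol L⁻¹ atm⁻¹
[CO2*] = KH · pCO2 = 3.311×10^-2 × 4870×10^-6 atm = 1.61×10^-4 mol/L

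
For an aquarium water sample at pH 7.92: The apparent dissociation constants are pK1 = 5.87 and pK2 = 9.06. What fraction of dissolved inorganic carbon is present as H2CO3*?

α₀ = 1 / (1 + K1/[H⁺] + K1K2/[H⁺]²) = 1 / (1 + 10^+2.05 + 10^+0.91)
   = 1 / (1 + 112.20 + 8.1283) = 1/121.33 = 0.008242

α₀ = 0.00824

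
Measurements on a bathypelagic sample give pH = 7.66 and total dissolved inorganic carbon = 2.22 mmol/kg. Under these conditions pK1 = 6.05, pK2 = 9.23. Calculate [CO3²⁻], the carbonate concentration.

[CO3²⁻] = 0.0568 mmol/kg

α₂ = 1 / (1 + [H⁺]/K2 + [H⁺]²/(K1K2)) = 1 / (1 + 10^+1.57 + 10^-0.04)
   = 1 / (1 + 37.154 + 0.91201) = 1/39.066 = 0.02560
[CO3²⁻] = α₂ × DIC = 0.02560 × 2.22 = 0.0568 mmol/kg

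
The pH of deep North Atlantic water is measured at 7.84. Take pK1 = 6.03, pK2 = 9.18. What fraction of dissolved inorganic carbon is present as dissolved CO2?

α₀ = 0.0146

α₀ = 1 / (1 + K1/[H⁺] + K1K2/[H⁺]²) = 1 / (1 + 10^+1.81 + 10^+0.47)
   = 1 / (1 + 64.565 + 2.9512) = 1/68.517 = 0.01459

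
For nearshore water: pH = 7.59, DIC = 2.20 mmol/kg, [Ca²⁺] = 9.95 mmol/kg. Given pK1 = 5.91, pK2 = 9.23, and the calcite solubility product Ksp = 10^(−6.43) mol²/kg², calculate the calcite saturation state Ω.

Ω = 1.29

α₂ = 1 / (1 + [H⁺]/K2 + [H⁺]²/(K1K2)) = 1 / (1 + 10^+1.64 + 10^-0.04)
   = 1 / (1 + 43.652 + 0.91201) = 1/45.564 = 0.02195
[CO3²⁻] = α₂ × DIC = 0.02195 × 2.20 = 0.04828 mmol/kg
Ksp = 10^(−6.43) = 3.715×10^-7
Ω = [Ca²⁺][CO3²⁻]/Ksp = (9.95×10^-3)(4.828×10^-5) / 3.715×10^-7 = 1.29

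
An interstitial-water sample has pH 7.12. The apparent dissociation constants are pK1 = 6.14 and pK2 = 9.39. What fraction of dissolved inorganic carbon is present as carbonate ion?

α₂ = 0.00484

α₂ = 1 / (1 + [H⁺]/K2 + [H⁺]²/(K1K2)) = 1 / (1 + 10^+2.27 + 10^+1.29)
   = 1 / (1 + 186.21 + 19.498) = 1/206.71 = 0.004838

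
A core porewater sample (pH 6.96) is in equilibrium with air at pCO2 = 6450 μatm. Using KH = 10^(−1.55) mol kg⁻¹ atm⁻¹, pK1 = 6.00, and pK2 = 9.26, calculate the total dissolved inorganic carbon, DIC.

DIC = 1.85 mmol/kg

[CO2*] = KH · pCO2 = 10^(−1.55) × 6450×10^-6 = 1.818×10^-4 mol/kg
α₀ = 1/(1 + K1/[H⁺] + K1K2/[H⁺]²) = 1/(1 + 10^+0.96 + 10^-1.34) = 0.09837
DIC = [CO2*]/α₀ = 1.818×10^-4 / 0.09837 = 1.85 mmol/kg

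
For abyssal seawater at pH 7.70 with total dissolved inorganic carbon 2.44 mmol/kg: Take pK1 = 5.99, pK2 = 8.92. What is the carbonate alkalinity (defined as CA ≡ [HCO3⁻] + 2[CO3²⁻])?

CA = [HCO3⁻] + 2[CO3²⁻] = (α₁ + 2α₂)·DIC
At pH 7.70: [H⁺]/K1 = 10^-1.71 = 0.019498, K2/[H⁺] = 10^-1.22 = 0.060256
α₁ = 1/(1 + 0.019498 + 0.060256) = 1/1.0798 = 0.9261; α₂ = α₁·K2/[H⁺] = 0.05581
α₁ + 2α₂ = 1.0377
CA = 1.0377 × 2.44 = 2.53 mmol/kg

CA = 2.53 mmol/kg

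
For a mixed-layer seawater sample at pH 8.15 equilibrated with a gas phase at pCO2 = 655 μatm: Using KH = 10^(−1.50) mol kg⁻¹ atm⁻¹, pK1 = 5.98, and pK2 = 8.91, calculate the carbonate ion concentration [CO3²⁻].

[CO3²⁻] = 0.532 mmol/kg

[CO2*] = KH · pCO2 = 10^(−1.50) × 655×10^-6 = 2.071×10^-5 mol/kg
α₀ = 1/(1 + K1/[H⁺] + K1K2/[H⁺]²) = 1/(1 + 10^+2.17 + 10^+1.41) = 0.005727
DIC = [CO2*]/α₀ = 2.071×10^-5 / 0.005727 = 3.617 mmol/kg
[CO3²⁻] = α₂·DIC; α₂ = 0.1472, so [CO3²⁻] = 0.1472 × 3.617 = 0.532 mmol/kg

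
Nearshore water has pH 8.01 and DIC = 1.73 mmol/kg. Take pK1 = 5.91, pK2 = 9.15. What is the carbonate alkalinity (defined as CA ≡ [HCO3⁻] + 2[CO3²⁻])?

CA = [HCO3⁻] + 2[CO3²⁻] = (α₁ + 2α₂)·DIC
At pH 8.01: [H⁺]/K1 = 10^-2.10 = 0.0079433, K2/[H⁺] = 10^-1.14 = 0.072444
α₁ = 1/(1 + 0.0079433 + 0.072444) = 1/1.0804 = 0.9256; α₂ = α₁·K2/[H⁺] = 0.06705
α₁ + 2α₂ = 1.0597
CA = 1.0597 × 1.73 = 1.83 mmol/kg

CA = 1.83 mmol/kg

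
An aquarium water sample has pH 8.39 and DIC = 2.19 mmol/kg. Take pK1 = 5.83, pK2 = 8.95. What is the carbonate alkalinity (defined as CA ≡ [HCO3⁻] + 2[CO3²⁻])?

CA = [HCO3⁻] + 2[CO3²⁻] = (α₁ + 2α₂)·DIC
At pH 8.39: [H⁺]/K1 = 10^-2.56 = 0.0027542, K2/[H⁺] = 10^-0.56 = 0.27542
α₁ = 1/(1 + 0.0027542 + 0.27542) = 1/1.2782 = 0.7824; α₂ = α₁·K2/[H⁺] = 0.2155
α₁ + 2α₂ = 1.2133
CA = 1.2133 × 2.19 = 2.66 mmol/kg

CA = 2.66 mmol/kg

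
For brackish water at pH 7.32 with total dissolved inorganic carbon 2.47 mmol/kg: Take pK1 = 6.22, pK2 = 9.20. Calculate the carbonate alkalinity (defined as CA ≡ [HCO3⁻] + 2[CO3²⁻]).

CA = [HCO3⁻] + 2[CO3²⁻] = (α₁ + 2α₂)·DIC
At pH 7.32: [H⁺]/K1 = 10^-1.10 = 0.079433, K2/[H⁺] = 10^-1.88 = 0.013183
α₁ = 1/(1 + 0.079433 + 0.013183) = 1/1.0926 = 0.9152; α₂ = α₁·K2/[H⁺] = 0.01207
α₁ + 2α₂ = 0.9394
CA = 0.9394 × 2.47 = 2.32 mmol/kg

CA = 2.32 mmol/kg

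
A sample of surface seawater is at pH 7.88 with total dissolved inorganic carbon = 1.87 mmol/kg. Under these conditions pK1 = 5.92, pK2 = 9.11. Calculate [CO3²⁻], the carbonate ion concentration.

α₂ = 1 / (1 + [H⁺]/K2 + [H⁺]²/(K1K2)) = 1 / (1 + 10^+1.23 + 10^-0.73)
   = 1 / (1 + 16.982 + 0.18621) = 1/18.169 = 0.05504
[CO3²⁻] = α₂ × DIC = 0.05504 × 1.87 = 0.103 mmol/kg

[CO3²⁻] = 0.103 mmol/kg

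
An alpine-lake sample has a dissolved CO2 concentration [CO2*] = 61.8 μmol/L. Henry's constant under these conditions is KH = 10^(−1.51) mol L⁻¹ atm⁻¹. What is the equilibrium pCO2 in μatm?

pCO2 = 2000 μatm

KH = 10^(−1.51) = 3.090×10^-2 mol L⁻¹ atm⁻¹
pCO2 = [CO2*]/KH = 61.8×10^-6 / 3.090×10^-2 = 2.00×10^-3 atm = 2000 μatm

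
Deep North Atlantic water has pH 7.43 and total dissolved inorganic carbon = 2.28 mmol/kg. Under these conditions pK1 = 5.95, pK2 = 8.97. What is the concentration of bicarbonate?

α₁ = 1 / (1 + [H⁺]/K1 + K2/[H⁺]) = 1 / (1 + 10^-1.48 + 10^-1.54)
   = 1 / (1 + 0.033113 + 0.028840) = 1/1.0620 = 0.9417
[HCO3⁻] = α₁ × DIC = 0.9417 × 2.28 = 2.15 mmol/kg

[HCO3⁻] = 2.15 mmol/kg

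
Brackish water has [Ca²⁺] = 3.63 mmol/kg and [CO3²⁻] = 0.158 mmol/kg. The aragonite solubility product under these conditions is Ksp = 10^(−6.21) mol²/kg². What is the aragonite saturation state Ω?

Ω = 0.930

Ksp = 10^(−6.21) = 6.166×10^-7
Ω = [Ca²⁺][CO3²⁻]/Ksp = (3.63×10^-3)(0.158×10^-3) / 6.166×10^-7 = 0.930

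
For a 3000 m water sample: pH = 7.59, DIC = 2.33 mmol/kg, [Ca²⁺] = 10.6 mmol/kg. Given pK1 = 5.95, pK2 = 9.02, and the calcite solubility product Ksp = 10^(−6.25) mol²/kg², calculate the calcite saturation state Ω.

α₂ = 1 / (1 + [H⁺]/K2 + [H⁺]²/(K1K2)) = 1 / (1 + 10^+1.43 + 10^-0.21)
   = 1 / (1 + 26.915 + 0.61660) = 1/28.532 = 0.03505
[CO3²⁻] = α₂ × DIC = 0.03505 × 2.33 = 0.08166 mmol/kg
Ksp = 10^(−6.25) = 5.623×10^-7
Ω = [Ca²⁺][CO3²⁻]/Ksp = (10.6×10^-3)(8.166×10^-5) / 5.623×10^-7 = 1.54

Ω = 1.54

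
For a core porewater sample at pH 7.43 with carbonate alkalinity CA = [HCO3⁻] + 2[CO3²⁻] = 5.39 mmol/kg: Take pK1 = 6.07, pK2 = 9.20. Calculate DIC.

CA = [HCO3⁻] + 2[CO3²⁻] = (α₁ + 2α₂)·DIC
At pH 7.43: [H⁺]/K1 = 10^-1.36 = 0.043652, K2/[H⁺] = 10^-1.77 = 0.016982
α₁ = 1/(1 + 0.043652 + 0.016982) = 1/1.0606 = 0.9428; α₂ = α₁·K2/[H⁺] = 0.01601
α₁ + 2α₂ = 0.9749
DIC = CA / (α₁ + 2α₂) = 5.39 / 0.9749 = 5.53 mmol/kg

DIC = 5.53 mmol/kg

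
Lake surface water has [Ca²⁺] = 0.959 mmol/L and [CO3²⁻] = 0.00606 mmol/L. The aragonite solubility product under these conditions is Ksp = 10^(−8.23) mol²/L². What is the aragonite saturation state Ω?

Ksp = 10^(−8.23) = 5.888×10^-9
Ω = [Ca²⁺][CO3²⁻]/Ksp = (0.959×10^-3)(0.00606×10^-3) / 5.888×10^-9 = 0.987

Ω = 0.987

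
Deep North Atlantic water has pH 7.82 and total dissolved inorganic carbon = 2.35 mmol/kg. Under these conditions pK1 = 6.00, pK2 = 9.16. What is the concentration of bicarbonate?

[HCO3⁻] = 2.22 mmol/kg

α₁ = 1 / (1 + [H⁺]/K1 + K2/[H⁺]) = 1 / (1 + 10^-1.82 + 10^-1.34)
   = 1 / (1 + 0.015136 + 0.045709) = 1/1.0608 = 0.9426
[HCO3⁻] = α₁ × DIC = 0.9426 × 2.35 = 2.22 mmol/kg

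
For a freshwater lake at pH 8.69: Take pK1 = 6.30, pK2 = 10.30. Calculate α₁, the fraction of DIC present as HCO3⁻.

α₁ = 1 / (1 + [H⁺]/K1 + K2/[H⁺]) = 1 / (1 + 10^-2.39 + 10^-1.61)
   = 1 / (1 + 0.0040738 + 0.024547) = 1/1.0286 = 0.9722

α₁ = 0.972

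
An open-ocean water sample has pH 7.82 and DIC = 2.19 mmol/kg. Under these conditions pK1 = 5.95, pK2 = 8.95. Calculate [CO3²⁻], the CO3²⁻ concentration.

α₂ = 1 / (1 + [H⁺]/K2 + [H⁺]²/(K1K2)) = 1 / (1 + 10^+1.13 + 10^-0.74)
   = 1 / (1 + 13.490 + 0.18197) = 1/14.672 = 0.06816
[CO3²⁻] = α₂ × DIC = 0.06816 × 2.19 = 0.149 mmol/kg

[CO3²⁻] = 0.149 mmol/kg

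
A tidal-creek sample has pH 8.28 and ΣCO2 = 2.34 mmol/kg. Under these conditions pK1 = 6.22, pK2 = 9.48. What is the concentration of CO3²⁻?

α₂ = 1 / (1 + [H⁺]/K2 + [H⁺]²/(K1K2)) = 1 / (1 + 10^+1.20 + 10^-0.86)
   = 1 / (1 + 15.849 + 0.13804) = 1/16.987 = 0.05887
[CO3²⁻] = α₂ × DIC = 0.05887 × 2.34 = 0.138 mmol/kg

[CO3²⁻] = 0.138 mmol/kg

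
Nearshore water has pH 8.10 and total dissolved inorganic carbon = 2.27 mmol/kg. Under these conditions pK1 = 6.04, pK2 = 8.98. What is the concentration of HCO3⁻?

α₁ = 1 / (1 + [H⁺]/K1 + K2/[H⁺]) = 1 / (1 + 10^-2.06 + 10^-0.88)
   = 1 / (1 + 0.0087096 + 0.13183) = 1/1.1405 = 0.8768
[HCO3⁻] = α₁ × DIC = 0.8768 × 2.27 = 1.99 mmol/kg

[HCO3⁻] = 1.99 mmol/kg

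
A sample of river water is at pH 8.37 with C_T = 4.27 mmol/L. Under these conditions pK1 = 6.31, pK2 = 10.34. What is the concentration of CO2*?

[CO2*] = 0.0365 mmol/L

α₀ = 1 / (1 + K1/[H⁺] + K1K2/[H⁺]²) = 1 / (1 + 10^+2.06 + 10^+0.09)
   = 1 / (1 + 114.82 + 1.2303) = 1/117.05 = 0.008544
[CO2*] = α₀ × DIC = 0.008544 × 4.27 = 0.0365 mmol/L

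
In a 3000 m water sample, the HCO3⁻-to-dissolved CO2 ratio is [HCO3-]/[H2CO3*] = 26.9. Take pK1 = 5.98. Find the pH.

pH = 7.41

From K1 = [H⁺][HCO3-]/[H2CO3*]:  pH = pK1 + log₁₀([HCO3-]/[H2CO3*])
log₁₀(26.9) = +1.430
pH = 5.98 + (+1.430) = 7.41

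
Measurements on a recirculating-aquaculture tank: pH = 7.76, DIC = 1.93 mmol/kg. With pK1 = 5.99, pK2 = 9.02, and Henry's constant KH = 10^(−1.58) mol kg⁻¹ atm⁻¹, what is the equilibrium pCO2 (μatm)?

α₀ = 1 / (1 + K1/[H⁺] + K1K2/[H⁺]²) = 1 / (1 + 10^+1.77 + 10^+0.51)
   = 1 / (1 + 58.884 + 3.2359) = 1/63.120 = 0.01584
[CO2*] = α₀ × DIC = 0.01584 × 1.93 = 0.03058 mmol/kg
pCO2 = [CO2*]/KH = 3.058×10^-5 / 2.630×10^-2 = 1160 μatm

pCO2 = 1160 μatm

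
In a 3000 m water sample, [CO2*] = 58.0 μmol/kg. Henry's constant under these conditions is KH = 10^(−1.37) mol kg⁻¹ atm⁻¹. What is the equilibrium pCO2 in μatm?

pCO2 = 1360 μatm

KH = 10^(−1.37) = 4.266×10^-2 mol kg⁻¹ atm⁻¹
pCO2 = [CO2*]/KH = 58.0×10^-6 / 4.266×10^-2 = 1.36×10^-3 atm = 1360 μatm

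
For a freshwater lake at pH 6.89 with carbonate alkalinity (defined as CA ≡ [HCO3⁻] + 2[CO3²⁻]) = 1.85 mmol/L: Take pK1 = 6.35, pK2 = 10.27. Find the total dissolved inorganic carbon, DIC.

CA = [HCO3⁻] + 2[CO3²⁻] = (α₁ + 2α₂)·DIC
At pH 6.89: [H⁺]/K1 = 10^-0.54 = 0.28840, K2/[H⁺] = 10^-3.38 = 0.00041687
α₁ = 1/(1 + 0.28840 + 0.00041687) = 1/1.2888 = 0.7759; α₂ = α₁·K2/[H⁺] = 0.0003235
α₁ + 2α₂ = 0.7766
DIC = CA / (α₁ + 2α₂) = 1.85 / 0.7766 = 2.38 mmol/L

DIC = 2.38 mmol/L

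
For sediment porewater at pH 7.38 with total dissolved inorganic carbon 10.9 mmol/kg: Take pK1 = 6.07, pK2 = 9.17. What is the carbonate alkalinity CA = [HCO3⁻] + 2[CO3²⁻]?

CA = [HCO3⁻] + 2[CO3²⁻] = (α₁ + 2α₂)·DIC
At pH 7.38: [H⁺]/K1 = 10^-1.31 = 0.048978, K2/[H⁺] = 10^-1.79 = 0.016218
α₁ = 1/(1 + 0.048978 + 0.016218) = 1/1.0652 = 0.9388; α₂ = α₁·K2/[H⁺] = 0.01523
α₁ + 2α₂ = 0.9692
CA = 0.9692 × 10.9 = 10.6 mmol/kg

CA = 10.6 mmol/kg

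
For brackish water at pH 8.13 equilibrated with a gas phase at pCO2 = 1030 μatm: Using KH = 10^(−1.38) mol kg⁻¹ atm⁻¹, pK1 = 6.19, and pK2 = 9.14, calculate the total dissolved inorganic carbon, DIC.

[CO2*] = KH · pCO2 = 10^(−1.38) × 1030×10^-6 = 4.294×10^-5 mol/kg
α₀ = 1/(1 + K1/[H⁺] + K1K2/[H⁺]²) = 1/(1 + 10^+1.94 + 10^+0.93) = 0.01035
DIC = [CO2*]/α₀ = 4.294×10^-5 / 0.01035 = 4.15 mmol/kg

DIC = 4.15 mmol/kg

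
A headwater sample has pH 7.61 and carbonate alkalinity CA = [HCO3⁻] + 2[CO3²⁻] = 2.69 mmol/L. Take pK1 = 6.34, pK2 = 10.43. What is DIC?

CA = [HCO3⁻] + 2[CO3²⁻] = (α₁ + 2α₂)·DIC
At pH 7.61: [H⁺]/K1 = 10^-1.27 = 0.053703, K2/[H⁺] = 10^-2.82 = 0.0015136
α₁ = 1/(1 + 0.053703 + 0.0015136) = 1/1.0552 = 0.9477; α₂ = α₁·K2/[H⁺] = 0.001434
α₁ + 2α₂ = 0.9505
DIC = CA / (α₁ + 2α₂) = 2.69 / 0.9505 = 2.83 mmol/L

DIC = 2.83 mmol/L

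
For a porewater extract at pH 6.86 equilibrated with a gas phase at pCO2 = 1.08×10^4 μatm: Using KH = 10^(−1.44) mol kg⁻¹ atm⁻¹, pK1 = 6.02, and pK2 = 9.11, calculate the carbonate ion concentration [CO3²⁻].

[CO2*] = KH · pCO2 = 10^(−1.44) × 1.08×10^4×10^-6 = 3.921×10^-4 mol/kg
α₀ = 1/(1 + K1/[H⁺] + K1K2/[H⁺]²) = 1/(1 + 10^+0.84 + 10^-1.41) = 0.1257
DIC = [CO2*]/α₀ = 3.921×10^-4 / 0.1257 = 3.120 mmol/kg
[CO3²⁻] = α₂·DIC; α₂ = 0.004889, so [CO3²⁻] = 0.004889 × 3.120 = 0.0153 mmol/kg = 15.3 μmol/kg

[CO3²⁻] = 15.3 μmol/kg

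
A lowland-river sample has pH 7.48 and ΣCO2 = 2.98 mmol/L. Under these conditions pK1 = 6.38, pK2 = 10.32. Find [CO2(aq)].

[CO2*] = 0.219 mmol/L

α₀ = 1 / (1 + K1/[H⁺] + K1K2/[H⁺]²) = 1 / (1 + 10^+1.10 + 10^-1.74)
   = 1 / (1 + 12.589 + 0.018197) = 1/13.607 = 0.07349
[CO2*] = α₀ × DIC = 0.07349 × 2.98 = 0.219 mmol/L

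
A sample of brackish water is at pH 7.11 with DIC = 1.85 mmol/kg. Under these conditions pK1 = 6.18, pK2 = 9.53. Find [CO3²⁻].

α₂ = 1 / (1 + [H⁺]/K2 + [H⁺]²/(K1K2)) = 1 / (1 + 10^+2.42 + 10^+1.49)
   = 1 / (1 + 263.03 + 30.903) = 1/294.93 = 0.003391
[CO3²⁻] = α₂ × DIC = 0.003391 × 1.85 = 0.00627 mmol/kg = 6.27 μmol/kg

[CO3²⁻] = 6.27 μmol/kg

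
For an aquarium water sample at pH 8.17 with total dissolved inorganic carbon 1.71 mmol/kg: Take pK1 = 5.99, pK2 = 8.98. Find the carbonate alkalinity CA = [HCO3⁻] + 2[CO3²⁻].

CA = [HCO3⁻] + 2[CO3²⁻] = (α₁ + 2α₂)·DIC
At pH 8.17: [H⁺]/K1 = 10^-2.18 = 0.0066069, K2/[H⁺] = 10^-0.81 = 0.15488
α₁ = 1/(1 + 0.0066069 + 0.15488) = 1/1.1615 = 0.8610; α₂ = α₁·K2/[H⁺] = 0.1333
α₁ + 2α₂ = 1.1277
CA = 1.1277 × 1.71 = 1.93 mmol/kg

CA = 1.93 mmol/kg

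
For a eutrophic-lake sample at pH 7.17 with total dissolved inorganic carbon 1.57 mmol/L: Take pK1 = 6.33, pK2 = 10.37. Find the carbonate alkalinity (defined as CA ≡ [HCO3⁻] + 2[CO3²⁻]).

CA = 1.37 mmol/L

CA = [HCO3⁻] + 2[CO3²⁻] = (α₁ + 2α₂)·DIC
At pH 7.17: [H⁺]/K1 = 10^-0.84 = 0.14454, K2/[H⁺] = 10^-3.20 = 0.00063096
α₁ = 1/(1 + 0.14454 + 0.00063096) = 1/1.1452 = 0.8732; α₂ = α₁·K2/[H⁺] = 0.0005510
α₁ + 2α₂ = 0.8743
CA = 0.8743 × 1.57 = 1.37 mmol/L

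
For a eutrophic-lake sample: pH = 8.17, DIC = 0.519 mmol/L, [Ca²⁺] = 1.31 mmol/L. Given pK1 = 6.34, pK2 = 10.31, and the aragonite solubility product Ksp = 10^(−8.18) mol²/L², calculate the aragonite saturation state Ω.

α₂ = 1 / (1 + [H⁺]/K2 + [H⁺]²/(K1K2)) = 1 / (1 + 10^+2.14 + 10^+0.31)
   = 1 / (1 + 138.04 + 2.0417) = 1/141.08 = 0.007088
[CO3²⁻] = α₂ × DIC = 0.007088 × 0.519 = 0.003679 mmol/L = 3.679 μmol/L
Ksp = 10^(−8.18) = 6.607×10^-9
Ω = [Ca²⁺][CO3²⁻]/Ksp = (1.31×10^-3)(3.679×10^-6) / 6.607×10^-9 = 0.729

Ω = 0.729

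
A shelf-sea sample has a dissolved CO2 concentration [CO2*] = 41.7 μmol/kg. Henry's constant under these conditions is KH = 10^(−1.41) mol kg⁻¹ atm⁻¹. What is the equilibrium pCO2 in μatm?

KH = 10^(−1.41) = 3.890×10^-2 mol kg⁻¹ atm⁻¹
pCO2 = [CO2*]/KH = 41.7×10^-6 / 3.890×10^-2 = 1.07×10^-3 atm = 1070 μatm

pCO2 = 1070 μatm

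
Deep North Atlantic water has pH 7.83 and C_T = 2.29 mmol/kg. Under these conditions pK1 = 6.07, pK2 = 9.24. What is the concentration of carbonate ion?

α₂ = 1 / (1 + [H⁺]/K2 + [H⁺]²/(K1K2)) = 1 / (1 + 10^+1.41 + 10^-0.35)
   = 1 / (1 + 25.704 + 0.44668) = 1/27.151 = 0.03683
[CO3²⁻] = α₂ × DIC = 0.03683 × 2.29 = 0.0843 mmol/kg

[CO3²⁻] = 0.0843 mmol/kg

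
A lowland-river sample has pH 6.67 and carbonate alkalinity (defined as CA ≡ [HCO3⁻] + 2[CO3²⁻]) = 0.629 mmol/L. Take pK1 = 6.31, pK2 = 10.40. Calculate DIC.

CA = [HCO3⁻] + 2[CO3²⁻] = (α₁ + 2α₂)·DIC
At pH 6.67: [H⁺]/K1 = 10^-0.36 = 0.43652, K2/[H⁺] = 10^-3.73 = 0.00018621
α₁ = 1/(1 + 0.43652 + 0.00018621) = 1/1.4367 = 0.6960; α₂ = α₁·K2/[H⁺] = 0.0001296
α₁ + 2α₂ = 0.6963
DIC = CA / (α₁ + 2α₂) = 0.629 / 0.6963 = 0.903 mmol/L

DIC = 0.903 mmol/L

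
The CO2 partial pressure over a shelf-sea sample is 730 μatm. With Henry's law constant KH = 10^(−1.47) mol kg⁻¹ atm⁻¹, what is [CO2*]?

[CO2*] = 24.7 μmol/kg

KH = 10^(−1.47) = 3.388×10^-2 mol kg⁻¹ atm⁻¹
[CO2*] = KH · pCO2 = 3.388×10^-2 × 730×10^-6 atm = 2.47×10^-5 mol/kg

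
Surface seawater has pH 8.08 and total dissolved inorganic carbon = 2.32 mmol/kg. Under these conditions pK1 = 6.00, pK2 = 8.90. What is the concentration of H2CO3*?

[CO2*] = 16.6 μmol/kg

α₀ = 1 / (1 + K1/[H⁺] + K1K2/[H⁺]²) = 1 / (1 + 10^+2.08 + 10^+1.26)
   = 1 / (1 + 120.23 + 18.197) = 1/139.42 = 0.007172
[CO2*] = α₀ × DIC = 0.007172 × 2.32 = 0.0166 mmol/kg = 16.6 μmol/kg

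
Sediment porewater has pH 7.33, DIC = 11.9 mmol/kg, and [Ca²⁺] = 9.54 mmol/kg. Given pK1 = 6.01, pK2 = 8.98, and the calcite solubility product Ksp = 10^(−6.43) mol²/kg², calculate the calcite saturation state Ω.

Ω = 6.39

α₂ = 1 / (1 + [H⁺]/K2 + [H⁺]²/(K1K2)) = 1 / (1 + 10^+1.65 + 10^+0.33)
   = 1 / (1 + 44.668 + 2.1380) = 1/47.806 = 0.02092
[CO3²⁻] = α₂ × DIC = 0.02092 × 11.9 = 0.2489 mmol/kg
Ksp = 10^(−6.43) = 3.715×10^-7
Ω = [Ca²⁺][CO3²⁻]/Ksp = (9.54×10^-3)(2.489×10^-4) / 3.715×10^-7 = 6.39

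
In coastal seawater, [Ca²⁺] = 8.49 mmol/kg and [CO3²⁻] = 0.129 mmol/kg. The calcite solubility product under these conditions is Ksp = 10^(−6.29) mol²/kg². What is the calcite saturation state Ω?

Ksp = 10^(−6.29) = 5.129×10^-7
Ω = [Ca²⁺][CO3²⁻]/Ksp = (8.49×10^-3)(0.129×10^-3) / 5.129×10^-7 = 2.14

Ω = 2.14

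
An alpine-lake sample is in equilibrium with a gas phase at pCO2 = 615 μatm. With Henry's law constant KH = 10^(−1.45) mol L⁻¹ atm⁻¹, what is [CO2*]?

KH = 10^(−1.45) = 3.548×10^-2 mol L⁻¹ atm⁻¹
[CO2*] = KH · pCO2 = 3.548×10^-2 × 615×10^-6 atm = 2.18×10^-5 mol/L

[CO2*] = 21.8 μmol/L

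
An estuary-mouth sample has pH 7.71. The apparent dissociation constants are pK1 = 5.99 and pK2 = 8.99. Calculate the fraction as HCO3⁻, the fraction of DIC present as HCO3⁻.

α₁ = 1 / (1 + [H⁺]/K1 + K2/[H⁺]) = 1 / (1 + 10^-1.72 + 10^-1.28)
   = 1 / (1 + 0.019055 + 0.052481) = 1/1.0715 = 0.9332

α₁ = 0.933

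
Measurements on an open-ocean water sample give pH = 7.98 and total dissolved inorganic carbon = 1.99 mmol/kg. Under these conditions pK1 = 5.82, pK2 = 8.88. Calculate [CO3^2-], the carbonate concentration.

α₂ = 1 / (1 + [H⁺]/K2 + [H⁺]²/(K1K2)) = 1 / (1 + 10^+0.90 + 10^-1.26)
   = 1 / (1 + 7.9433 + 0.054954) = 1/8.9982 = 0.1111
[CO3²⁻] = α₂ × DIC = 0.1111 × 1.99 = 0.221 mmol/kg

[CO3²⁻] = 0.221 mmol/kg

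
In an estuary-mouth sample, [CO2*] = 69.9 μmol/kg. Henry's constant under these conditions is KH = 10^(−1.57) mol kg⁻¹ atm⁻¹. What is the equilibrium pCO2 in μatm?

pCO2 = 2600 μatm

KH = 10^(−1.57) = 2.692×10^-2 mol kg⁻¹ atm⁻¹
pCO2 = [CO2*]/KH = 69.9×10^-6 / 2.692×10^-2 = 2.60×10^-3 atm = 2600 μatm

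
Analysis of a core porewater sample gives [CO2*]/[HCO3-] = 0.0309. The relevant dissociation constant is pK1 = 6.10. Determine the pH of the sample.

From K1 = [H⁺][HCO3-]/[CO2*]:  pH = pK1 − log₁₀([CO2*]/[HCO3-])
log₁₀(0.0309) = -1.510
pH = 6.10 − (-1.510) = 7.61

pH = 7.61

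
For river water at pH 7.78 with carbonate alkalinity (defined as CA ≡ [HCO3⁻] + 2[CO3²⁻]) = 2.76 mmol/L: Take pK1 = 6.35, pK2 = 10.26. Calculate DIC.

CA = [HCO3⁻] + 2[CO3²⁻] = (α₁ + 2α₂)·DIC
At pH 7.78: [H⁺]/K1 = 10^-1.43 = 0.037154, K2/[H⁺] = 10^-2.48 = 0.0033113
α₁ = 1/(1 + 0.037154 + 0.0033113) = 1/1.0405 = 0.9611; α₂ = α₁·K2/[H⁺] = 0.003183
α₁ + 2α₂ = 0.9675
DIC = CA / (α₁ + 2α₂) = 2.76 / 0.9675 = 2.85 mmol/L

DIC = 2.85 mmol/L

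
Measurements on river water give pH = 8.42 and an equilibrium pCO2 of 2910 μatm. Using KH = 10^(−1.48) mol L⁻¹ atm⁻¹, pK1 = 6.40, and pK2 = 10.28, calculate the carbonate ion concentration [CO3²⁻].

[CO3²⁻] = 0.139 mmol/L

[CO2*] = KH · pCO2 = 10^(−1.48) × 2910×10^-6 = 9.636×10^-5 mol/L
α₀ = 1/(1 + K1/[H⁺] + K1K2/[H⁺]²) = 1/(1 + 10^+2.02 + 10^+0.16) = 0.009332
DIC = [CO2*]/α₀ = 9.636×10^-5 / 0.009332 = 10.33 mmol/L
[CO3²⁻] = α₂·DIC; α₂ = 0.01349, so [CO3²⁻] = 0.01349 × 10.33 = 0.139 mmol/L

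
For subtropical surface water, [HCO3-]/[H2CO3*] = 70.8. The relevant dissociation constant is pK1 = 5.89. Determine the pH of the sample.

pH = 7.74

From K1 = [H⁺][HCO3-]/[H2CO3*]:  pH = pK1 + log₁₀([HCO3-]/[H2CO3*])
log₁₀(70.8) = +1.850
pH = 5.89 + (+1.850) = 7.74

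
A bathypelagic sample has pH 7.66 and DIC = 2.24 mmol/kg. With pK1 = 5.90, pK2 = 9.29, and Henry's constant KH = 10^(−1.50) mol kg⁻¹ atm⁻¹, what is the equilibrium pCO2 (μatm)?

α₀ = 1 / (1 + K1/[H⁺] + K1K2/[H⁺]²) = 1 / (1 + 10^+1.76 + 10^+0.13)
   = 1 / (1 + 57.544 + 1.3490) = 1/59.893 = 0.01670
[CO2*] = α₀ × DIC = 0.01670 × 2.24 = 0.03740 mmol/kg
pCO2 = [CO2*]/KH = 3.740×10^-5 / 3.162×10^-2 = 1180 μatm

pCO2 = 1180 μatm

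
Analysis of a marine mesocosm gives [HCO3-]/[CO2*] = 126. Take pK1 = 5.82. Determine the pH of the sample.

pH = 7.92

From K1 = [H⁺][HCO3-]/[CO2*]:  pH = pK1 + log₁₀([HCO3-]/[CO2*])
log₁₀(126) = +2.100
pH = 5.82 + (+2.100) = 7.92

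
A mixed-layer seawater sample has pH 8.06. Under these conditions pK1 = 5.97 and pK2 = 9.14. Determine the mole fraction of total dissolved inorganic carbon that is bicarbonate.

α₁ = 0.916

α₁ = 1 / (1 + [H⁺]/K1 + K2/[H⁺]) = 1 / (1 + 10^-2.09 + 10^-1.08)
   = 1 / (1 + 0.0081283 + 0.083176) = 1/1.0913 = 0.9163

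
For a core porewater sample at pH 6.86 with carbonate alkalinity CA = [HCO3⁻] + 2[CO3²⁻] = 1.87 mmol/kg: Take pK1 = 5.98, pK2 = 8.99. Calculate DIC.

DIC = 2.10 mmol/kg

CA = [HCO3⁻] + 2[CO3²⁻] = (α₁ + 2α₂)·DIC
At pH 6.86: [H⁺]/K1 = 10^-0.88 = 0.13183, K2/[H⁺] = 10^-2.13 = 0.0074131
α₁ = 1/(1 + 0.13183 + 0.0074131) = 1/1.1392 = 0.8778; α₂ = α₁·K2/[H⁺] = 0.006507
α₁ + 2α₂ = 0.8908
DIC = CA / (α₁ + 2α₂) = 1.87 / 0.8908 = 2.10 mmol/kg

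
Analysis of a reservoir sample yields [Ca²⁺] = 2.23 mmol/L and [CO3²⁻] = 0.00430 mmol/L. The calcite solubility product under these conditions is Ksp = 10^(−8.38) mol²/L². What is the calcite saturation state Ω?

Ω = 2.30

Ksp = 10^(−8.38) = 4.169×10^-9
Ω = [Ca²⁺][CO3²⁻]/Ksp = (2.23×10^-3)(0.00430×10^-3) / 4.169×10^-9 = 2.30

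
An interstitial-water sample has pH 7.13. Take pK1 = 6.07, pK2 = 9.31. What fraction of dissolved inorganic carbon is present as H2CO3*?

α₀ = 1 / (1 + K1/[H⁺] + K1K2/[H⁺]²) = 1 / (1 + 10^+1.06 + 10^-1.12)
   = 1 / (1 + 11.482 + 0.075858) = 1/12.557 = 0.07963

α₀ = 0.0796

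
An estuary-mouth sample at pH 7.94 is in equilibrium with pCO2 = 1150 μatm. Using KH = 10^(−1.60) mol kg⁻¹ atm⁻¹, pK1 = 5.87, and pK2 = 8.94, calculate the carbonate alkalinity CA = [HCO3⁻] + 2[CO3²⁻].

CA = 4.07 mmol/kg

[CO2*] = KH · pCO2 = 10^(−1.60) × 1150×10^-6 = 2.889×10^-5 mol/kg
α₀ = 1/(1 + K1/[H⁺] + K1K2/[H⁺]²) = 1/(1 + 10^+2.07 + 10^+1.07) = 0.007678
DIC = [CO2*]/α₀ = 2.889×10^-5 / 0.007678 = 3.762 mmol/kg
CA = (α₁ + 2α₂)·DIC = (0.9021 + 2×0.09021) × 3.762 = 4.07 mmol/kg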